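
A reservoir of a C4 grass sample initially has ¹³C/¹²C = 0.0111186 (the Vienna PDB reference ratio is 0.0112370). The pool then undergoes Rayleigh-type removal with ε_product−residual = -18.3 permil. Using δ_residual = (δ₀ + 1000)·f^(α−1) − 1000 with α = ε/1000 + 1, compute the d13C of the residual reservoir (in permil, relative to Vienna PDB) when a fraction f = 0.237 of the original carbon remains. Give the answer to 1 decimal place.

δ₀ = (0.0111186/0.0112370 − 1)×1000 = (0.989463 − 1)×1000 = -10.537 permil
α − 1 = ε/1000 = -0.0183
f^(α−1) = 0.237^(-0.0183) = 1.026697
δ_res = (-10.537 + 1000) × 1.026697 − 1000 = 1015.879 − 1000 = 15.88 permil

15.9 permil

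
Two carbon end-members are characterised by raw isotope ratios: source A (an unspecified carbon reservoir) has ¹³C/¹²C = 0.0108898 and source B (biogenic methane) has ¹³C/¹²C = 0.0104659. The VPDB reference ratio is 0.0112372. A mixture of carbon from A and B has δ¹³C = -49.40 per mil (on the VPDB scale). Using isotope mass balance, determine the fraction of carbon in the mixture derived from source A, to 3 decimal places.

δ_A = (0.0108898/0.0112372 − 1)×1000 = (0.969085 − 1)×1000 = -30.915 per mil
δ_B = (0.0104659/0.0112372 − 1)×1000 = (0.931362 − 1)×1000 = -68.638 per mil
f_A = (δ_mix − δ_B)/(δ_A − δ_B) = (-49.40 − (-68.638))/(-30.915 − (-68.638))
f_A = 19.238 / 37.723 = 0.5100

0.510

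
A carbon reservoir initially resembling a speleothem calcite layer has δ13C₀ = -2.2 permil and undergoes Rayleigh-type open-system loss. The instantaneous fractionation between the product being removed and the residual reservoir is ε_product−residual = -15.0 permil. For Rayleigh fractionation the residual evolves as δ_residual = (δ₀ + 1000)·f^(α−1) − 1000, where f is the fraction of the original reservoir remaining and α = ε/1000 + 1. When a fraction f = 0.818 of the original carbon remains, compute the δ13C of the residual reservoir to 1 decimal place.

Rayleigh residual: δ_res = (δ₀ + 1000)·f^(α−1) − 1000
α = ε/1000 + 1 = 0.98500, so α − 1 = -0.01500
f^(α−1) = 0.818^(-0.01500) = 1.003018
δ_res = (-2.2 + 1000) × 1.003018 − 1000 = 1000.811 − 1000 = 0.81 permil

0.8 permil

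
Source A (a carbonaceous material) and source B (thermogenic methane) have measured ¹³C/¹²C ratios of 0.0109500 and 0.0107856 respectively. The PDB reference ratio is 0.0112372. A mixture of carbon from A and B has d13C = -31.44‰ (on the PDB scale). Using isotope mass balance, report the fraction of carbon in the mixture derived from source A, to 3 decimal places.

0.598

δ_A = (0.0109500/0.0112372 − 1)×1000 = (0.974442 − 1)×1000 = -25.558‰
δ_B = (0.0107856/0.0112372 − 1)×1000 = (0.959812 − 1)×1000 = -40.188‰
f_A = (δ_mix − δ_B)/(δ_A − δ_B) = (-31.44 − (-40.188))/(-25.558 − (-40.188))
f_A = 8.748 / 14.630 = 0.5979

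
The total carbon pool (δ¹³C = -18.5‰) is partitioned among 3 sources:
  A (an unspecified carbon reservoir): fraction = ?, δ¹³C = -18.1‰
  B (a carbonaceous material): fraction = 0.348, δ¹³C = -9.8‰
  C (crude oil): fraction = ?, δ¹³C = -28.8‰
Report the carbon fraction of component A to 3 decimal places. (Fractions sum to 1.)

0.345

Let f_A and f_C be the unknown fractions; fractions sum to 1 so f_A + f_C = 0.652.
Mass balance: Σ fᵢ·δᵢ = δ_bulk ⇒ f_A·(-18.1) + f_C·(-28.8) = -18.5 − (-3.410) = -15.090
Substitute f_C = 0.652 − f_A:
f_A·(-18.1 − -28.8) = -15.090 − 0.652×(-28.8) = 3.688
f_A = 3.688 / 10.7 = 0.3447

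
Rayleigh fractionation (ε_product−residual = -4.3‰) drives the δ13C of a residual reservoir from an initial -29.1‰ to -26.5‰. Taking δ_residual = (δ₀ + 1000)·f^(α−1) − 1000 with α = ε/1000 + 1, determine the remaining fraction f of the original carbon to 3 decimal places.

0.537

α − 1 = ε/1000 = -0.0043
(δ_res + 1000)/(δ₀ + 1000) = (-26.5 + 1000)/(-29.1 + 1000) = 973.5/970.9 = 1.002678
f = 1.002678^(1/-0.0043) = exp(ln(1.002678)/-0.0043) = exp(0.00267/-0.0043)
f = exp(-0.6219) = 0.5369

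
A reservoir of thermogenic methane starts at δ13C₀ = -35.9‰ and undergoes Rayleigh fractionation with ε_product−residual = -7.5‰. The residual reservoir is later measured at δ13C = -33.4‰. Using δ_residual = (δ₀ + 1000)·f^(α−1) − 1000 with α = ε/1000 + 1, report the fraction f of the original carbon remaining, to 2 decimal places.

α − 1 = ε/1000 = -0.0075
(δ_res + 1000)/(δ₀ + 1000) = (-33.4 + 1000)/(-35.9 + 1000) = 966.6/964.1 = 1.002593
f = 1.002593^(1/-0.0075) = exp(ln(1.002593)/-0.0075) = exp(0.00259/-0.0075)
f = exp(-0.3453) = 0.7080

0.71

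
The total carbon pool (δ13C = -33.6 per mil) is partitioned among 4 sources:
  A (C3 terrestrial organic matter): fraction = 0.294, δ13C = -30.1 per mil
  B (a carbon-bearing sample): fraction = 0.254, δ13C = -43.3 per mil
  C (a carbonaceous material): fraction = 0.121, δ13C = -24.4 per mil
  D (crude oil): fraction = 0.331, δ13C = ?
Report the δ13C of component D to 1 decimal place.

-32.6 per mil

Isotope mass balance: δ_bulk = Σ fᵢ·δᵢ.
-33.6 = 0.294×(-30.1) + 0.254×(-43.3) + 0.121×(-24.4) + 0.331×δ_D
0.331·δ_D = -33.6 − (-22.800) = -10.800
δ_D = -10.800 / 0.331 = -32.63 per mil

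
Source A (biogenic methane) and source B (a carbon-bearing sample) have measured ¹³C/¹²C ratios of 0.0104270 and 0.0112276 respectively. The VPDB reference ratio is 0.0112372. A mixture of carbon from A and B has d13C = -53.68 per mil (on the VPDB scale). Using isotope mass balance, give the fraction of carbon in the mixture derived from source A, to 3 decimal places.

δ_A = (0.0104270/0.0112372 − 1)×1000 = (0.927900 − 1)×1000 = -72.100 per mil
δ_B = (0.0112276/0.0112372 − 1)×1000 = (0.999146 − 1)×1000 = -0.854 per mil
f_A = (δ_mix − δ_B)/(δ_A − δ_B) = (-53.68 − (-0.854))/(-72.100 − (-0.854))
f_A = -52.826 / -71.246 = 0.7415

0.741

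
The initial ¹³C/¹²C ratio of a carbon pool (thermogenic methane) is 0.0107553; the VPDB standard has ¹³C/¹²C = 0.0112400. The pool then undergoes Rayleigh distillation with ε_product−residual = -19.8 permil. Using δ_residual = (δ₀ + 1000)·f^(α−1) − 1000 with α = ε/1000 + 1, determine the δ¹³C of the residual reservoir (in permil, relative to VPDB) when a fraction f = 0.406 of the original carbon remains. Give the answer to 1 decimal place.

-25.9 permil

δ₀ = (0.0107553/0.0112400 − 1)×1000 = (0.956877 − 1)×1000 = -43.123 permil
α − 1 = ε/1000 = -0.0198
f^(α−1) = 0.406^(-0.0198) = 1.018008
δ_res = (-43.123 + 1000) × 1.018008 − 1000 = 974.109 − 1000 = -25.89 permil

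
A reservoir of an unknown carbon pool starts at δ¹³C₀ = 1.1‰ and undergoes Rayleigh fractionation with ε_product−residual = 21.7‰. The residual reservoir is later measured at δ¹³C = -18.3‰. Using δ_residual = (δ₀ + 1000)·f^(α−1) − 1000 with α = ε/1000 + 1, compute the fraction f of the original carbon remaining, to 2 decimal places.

α − 1 = ε/1000 = 0.0217
(δ_res + 1000)/(δ₀ + 1000) = (-18.3 + 1000)/(1.1 + 1000) = 981.7/1001.1 = 0.980621
f = 0.980621^(1/0.0217) = exp(ln(0.980621)/0.0217) = exp(-0.01957/0.0217)
f = exp(-0.9018) = 0.4058

0.41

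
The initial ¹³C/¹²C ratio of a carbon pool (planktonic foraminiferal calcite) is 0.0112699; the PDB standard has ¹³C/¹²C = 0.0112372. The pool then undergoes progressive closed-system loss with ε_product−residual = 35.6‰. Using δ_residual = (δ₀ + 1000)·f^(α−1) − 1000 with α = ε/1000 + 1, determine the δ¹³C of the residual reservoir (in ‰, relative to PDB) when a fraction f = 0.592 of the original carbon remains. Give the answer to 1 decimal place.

δ₀ = (0.0112699/0.0112372 − 1)×1000 = (1.002910 − 1)×1000 = 2.910‰
α − 1 = ε/1000 = 0.0356
f^(α−1) = 0.592^(0.0356) = 0.981510
δ_res = (2.910 + 1000) × 0.981510 − 1000 = 984.366 − 1000 = -15.63‰

-15.6‰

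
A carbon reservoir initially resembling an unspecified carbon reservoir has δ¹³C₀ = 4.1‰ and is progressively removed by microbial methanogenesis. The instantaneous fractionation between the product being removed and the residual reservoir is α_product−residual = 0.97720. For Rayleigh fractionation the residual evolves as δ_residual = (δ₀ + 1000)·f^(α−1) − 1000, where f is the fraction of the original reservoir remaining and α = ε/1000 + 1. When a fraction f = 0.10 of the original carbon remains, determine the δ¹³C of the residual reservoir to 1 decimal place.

Rayleigh residual: δ_res = (δ₀ + 1000)·f^(α−1) − 1000
α − 1 = -0.02280
f^(α−1) = 0.10^(-0.02280) = 1.053901
δ_res = (4.1 + 1000) × 1.053901 − 1000 = 1058.222 − 1000 = 58.22‰

58.2‰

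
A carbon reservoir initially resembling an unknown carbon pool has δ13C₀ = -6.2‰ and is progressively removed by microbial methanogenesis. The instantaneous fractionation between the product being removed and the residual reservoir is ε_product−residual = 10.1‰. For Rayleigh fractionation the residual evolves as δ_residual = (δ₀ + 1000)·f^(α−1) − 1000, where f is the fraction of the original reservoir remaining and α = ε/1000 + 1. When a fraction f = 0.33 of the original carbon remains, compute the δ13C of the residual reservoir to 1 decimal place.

Rayleigh residual: δ_res = (δ₀ + 1000)·f^(α−1) − 1000
α = ε/1000 + 1 = 1.01010, so α − 1 = 0.01010
f^(α−1) = 0.33^(0.01010) = 0.988865
δ_res = (-6.2 + 1000) × 0.988865 − 1000 = 982.734 − 1000 = -17.27‰

-17.3‰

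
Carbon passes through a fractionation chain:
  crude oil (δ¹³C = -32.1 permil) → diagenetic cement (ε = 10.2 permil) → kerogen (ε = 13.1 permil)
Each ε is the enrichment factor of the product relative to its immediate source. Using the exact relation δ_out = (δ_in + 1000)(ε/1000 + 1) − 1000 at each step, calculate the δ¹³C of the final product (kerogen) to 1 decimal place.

-9.4 permil

step 1: δ = (-32.10 + 1000)·(10.2/1000 + 1) − 1000 = -22.23 permil
step 2: δ = (-22.23 + 1000)·(13.1/1000 + 1) − 1000 = -9.42 permil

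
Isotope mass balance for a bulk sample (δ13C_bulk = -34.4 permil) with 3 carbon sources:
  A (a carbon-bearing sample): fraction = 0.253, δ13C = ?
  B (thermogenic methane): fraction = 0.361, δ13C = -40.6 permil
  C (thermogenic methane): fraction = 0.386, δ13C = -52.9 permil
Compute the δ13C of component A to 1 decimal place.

2.7 permil

Isotope mass balance: δ_bulk = Σ fᵢ·δᵢ.
-34.4 = 0.253×δ_A + 0.361×(-40.6) + 0.386×(-52.9)
0.253·δ_A = -34.4 − (-35.076) = 0.676
δ_A = 0.676 / 0.253 = 2.67 permil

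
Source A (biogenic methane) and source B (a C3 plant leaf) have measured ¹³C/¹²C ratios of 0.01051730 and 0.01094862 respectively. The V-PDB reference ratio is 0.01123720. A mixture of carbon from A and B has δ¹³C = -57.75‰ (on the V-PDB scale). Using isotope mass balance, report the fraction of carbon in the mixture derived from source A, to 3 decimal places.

0.836

δ_A = (0.01051730/0.01123720 − 1)×1000 = (0.935936 − 1)×1000 = -64.064‰
δ_B = (0.01094862/0.01123720 − 1)×1000 = (0.974319 − 1)×1000 = -25.681‰
f_A = (δ_mix − δ_B)/(δ_A − δ_B) = (-57.75 − (-25.681))/(-64.064 − (-25.681))
f_A = -32.069 / -38.383 = 0.8355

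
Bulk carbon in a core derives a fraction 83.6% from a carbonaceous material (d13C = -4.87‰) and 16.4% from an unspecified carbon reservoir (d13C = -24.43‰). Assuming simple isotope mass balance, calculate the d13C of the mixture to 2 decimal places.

-8.08‰

δ_mix = f_A·δ_A + f_B·δ_B
δ_mix = 0.836 × (-4.87) + 0.164 × (-24.43)
δ_mix = -4.071 + -4.007 = -8.078‰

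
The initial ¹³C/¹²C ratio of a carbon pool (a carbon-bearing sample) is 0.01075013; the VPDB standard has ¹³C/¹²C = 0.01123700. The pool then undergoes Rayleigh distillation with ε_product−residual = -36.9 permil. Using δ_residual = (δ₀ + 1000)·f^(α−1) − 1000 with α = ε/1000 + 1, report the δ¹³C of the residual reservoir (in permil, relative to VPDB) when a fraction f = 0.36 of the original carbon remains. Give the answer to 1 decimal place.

-6.6 permil

δ₀ = (0.01075013/0.01123700 − 1)×1000 = (0.956673 − 1)×1000 = -43.327 permil
α − 1 = ε/1000 = -0.0369
f^(α−1) = 0.36^(-0.0369) = 1.038419
δ_res = (-43.327 + 1000) × 1.038419 − 1000 = 993.427 − 1000 = -6.57 permil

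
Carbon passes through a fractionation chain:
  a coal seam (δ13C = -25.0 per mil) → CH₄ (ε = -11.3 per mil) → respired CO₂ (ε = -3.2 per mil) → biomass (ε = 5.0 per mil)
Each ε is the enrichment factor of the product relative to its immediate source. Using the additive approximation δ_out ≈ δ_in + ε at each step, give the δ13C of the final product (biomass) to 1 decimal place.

step 1: δ ≈ -25.0 + (-11.3) = -36.3 per mil
step 2: δ ≈ -36.3 + (-3.2) = -39.5 per mil
step 3: δ ≈ -39.5 + (5.0) = -34.5 per mil

-34.5 per mil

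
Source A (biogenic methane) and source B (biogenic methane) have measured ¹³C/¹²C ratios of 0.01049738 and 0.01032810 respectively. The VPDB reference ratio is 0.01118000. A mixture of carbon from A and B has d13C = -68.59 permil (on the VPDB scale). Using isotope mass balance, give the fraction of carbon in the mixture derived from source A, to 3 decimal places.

0.503

δ_A = (0.01049738/0.01118000 − 1)×1000 = (0.938943 − 1)×1000 = -61.057 permil
δ_B = (0.01032810/0.01118000 − 1)×1000 = (0.923801 − 1)×1000 = -76.199 permil
f_A = (δ_mix − δ_B)/(δ_A − δ_B) = (-68.59 − (-76.199))/(-61.057 − (-76.199))
f_A = 7.609 / 15.141 = 0.5025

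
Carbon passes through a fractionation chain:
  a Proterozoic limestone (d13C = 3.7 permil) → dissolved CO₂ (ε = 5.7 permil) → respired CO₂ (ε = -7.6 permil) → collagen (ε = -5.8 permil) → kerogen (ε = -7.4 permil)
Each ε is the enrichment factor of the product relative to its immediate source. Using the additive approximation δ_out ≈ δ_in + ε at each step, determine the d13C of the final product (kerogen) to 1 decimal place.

-11.4 permil

step 1: δ ≈ 3.7 + (5.7) = 9.4 permil
step 2: δ ≈ 9.4 + (-7.6) = 1.8 permil
step 3: δ ≈ 1.8 + (-5.8) = -4.0 permil
step 4: δ ≈ -4.0 + (-7.4) = -11.4 permil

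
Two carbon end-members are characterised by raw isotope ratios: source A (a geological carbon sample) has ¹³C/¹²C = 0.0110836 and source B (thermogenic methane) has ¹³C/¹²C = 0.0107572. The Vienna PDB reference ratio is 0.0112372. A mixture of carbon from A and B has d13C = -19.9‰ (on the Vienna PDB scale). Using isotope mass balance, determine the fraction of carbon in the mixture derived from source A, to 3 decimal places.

0.785

δ_A = (0.0110836/0.0112372 − 1)×1000 = (0.986331 − 1)×1000 = -13.669‰
δ_B = (0.0107572/0.0112372 − 1)×1000 = (0.957285 − 1)×1000 = -42.715‰
f_A = (δ_mix − δ_B)/(δ_A − δ_B) = (-19.9 − (-42.715))/(-13.669 − (-42.715))
f_A = 22.815 / 29.046 = 0.7855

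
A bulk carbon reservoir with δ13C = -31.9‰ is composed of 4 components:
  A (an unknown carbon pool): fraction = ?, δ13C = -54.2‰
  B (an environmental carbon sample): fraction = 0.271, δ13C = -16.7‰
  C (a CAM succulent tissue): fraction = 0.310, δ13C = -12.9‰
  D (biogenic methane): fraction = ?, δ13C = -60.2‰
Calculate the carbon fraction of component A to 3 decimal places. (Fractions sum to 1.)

Let f_A and f_D be the unknown fractions; fractions sum to 1 so f_A + f_D = 0.419.
Mass balance: Σ fᵢ·δᵢ = δ_bulk ⇒ f_A·(-54.2) + f_D·(-60.2) = -31.9 − (-8.525) = -23.375
Substitute f_D = 0.419 − f_A:
f_A·(-54.2 − -60.2) = -23.375 − 0.419×(-60.2) = 1.849
f_A = 1.849 / 6.0 = 0.3081

0.308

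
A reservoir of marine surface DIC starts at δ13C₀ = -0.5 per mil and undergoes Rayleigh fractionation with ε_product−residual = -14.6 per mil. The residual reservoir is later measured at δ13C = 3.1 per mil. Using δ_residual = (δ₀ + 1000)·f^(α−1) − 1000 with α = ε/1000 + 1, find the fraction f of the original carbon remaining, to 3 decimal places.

0.782

α − 1 = ε/1000 = -0.0146
(δ_res + 1000)/(δ₀ + 1000) = (3.1 + 1000)/(-0.5 + 1000) = 1003.1/999.5 = 1.003602
f = 1.003602^(1/-0.0146) = exp(ln(1.003602)/-0.0146) = exp(0.00360/-0.0146)
f = exp(-0.2463) = 0.7817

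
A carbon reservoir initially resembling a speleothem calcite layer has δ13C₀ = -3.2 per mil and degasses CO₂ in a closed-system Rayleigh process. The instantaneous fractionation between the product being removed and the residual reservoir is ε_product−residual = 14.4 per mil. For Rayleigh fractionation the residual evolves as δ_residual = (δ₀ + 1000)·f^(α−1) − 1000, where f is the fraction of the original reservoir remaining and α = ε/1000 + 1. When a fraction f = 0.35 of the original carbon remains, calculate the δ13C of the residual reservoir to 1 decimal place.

-18.2 per mil

Rayleigh residual: δ_res = (δ₀ + 1000)·f^(α−1) − 1000
α = ε/1000 + 1 = 1.01440, so α − 1 = 0.01440
f^(α−1) = 0.35^(0.01440) = 0.984996
δ_res = (-3.2 + 1000) × 0.984996 − 1000 = 981.844 − 1000 = -18.16 per mil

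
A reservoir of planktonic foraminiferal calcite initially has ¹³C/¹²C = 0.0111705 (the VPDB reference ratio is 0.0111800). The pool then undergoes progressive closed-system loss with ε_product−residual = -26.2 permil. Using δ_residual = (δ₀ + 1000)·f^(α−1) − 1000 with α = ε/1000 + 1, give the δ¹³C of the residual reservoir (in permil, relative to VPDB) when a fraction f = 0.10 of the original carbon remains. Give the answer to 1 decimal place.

61.3 permil

δ₀ = (0.0111705/0.0111800 − 1)×1000 = (0.999150 − 1)×1000 = -0.850 permil
α − 1 = ε/1000 = -0.0262
f^(α−1) = 0.10^(-0.0262) = 1.062185
δ_res = (-0.850 + 1000) × 1.062185 − 1000 = 1061.282 − 1000 = 61.28 permil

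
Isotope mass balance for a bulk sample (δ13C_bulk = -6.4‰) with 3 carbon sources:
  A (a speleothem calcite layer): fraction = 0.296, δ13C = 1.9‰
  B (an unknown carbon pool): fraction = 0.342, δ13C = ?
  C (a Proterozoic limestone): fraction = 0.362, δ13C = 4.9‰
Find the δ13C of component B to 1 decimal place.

Isotope mass balance: δ_bulk = Σ fᵢ·δᵢ.
-6.4 = 0.296×(1.9) + 0.342×δ_B + 0.362×(4.9)
0.342·δ_B = -6.4 − (2.336) = -8.736
δ_B = -8.736 / 0.342 = -25.54‰

-25.5‰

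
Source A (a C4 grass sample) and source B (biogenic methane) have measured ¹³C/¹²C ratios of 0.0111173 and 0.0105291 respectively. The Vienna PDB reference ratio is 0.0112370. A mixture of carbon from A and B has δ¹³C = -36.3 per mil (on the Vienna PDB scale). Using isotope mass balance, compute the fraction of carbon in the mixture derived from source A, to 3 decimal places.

0.510

δ_A = (0.0111173/0.0112370 − 1)×1000 = (0.989348 − 1)×1000 = -10.652 per mil
δ_B = (0.0105291/0.0112370 − 1)×1000 = (0.937003 − 1)×1000 = -62.997 per mil
f_A = (δ_mix − δ_B)/(δ_A − δ_B) = (-36.3 − (-62.997))/(-10.652 − (-62.997))
f_A = 26.697 / 52.345 = 0.5100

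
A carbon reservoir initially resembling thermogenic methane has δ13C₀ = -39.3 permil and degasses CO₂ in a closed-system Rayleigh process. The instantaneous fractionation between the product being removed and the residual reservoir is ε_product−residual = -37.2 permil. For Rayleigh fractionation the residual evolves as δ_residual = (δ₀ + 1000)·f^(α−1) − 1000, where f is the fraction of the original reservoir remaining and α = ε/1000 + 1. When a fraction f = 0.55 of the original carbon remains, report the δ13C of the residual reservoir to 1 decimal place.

Rayleigh residual: δ_res = (δ₀ + 1000)·f^(α−1) − 1000
α = ε/1000 + 1 = 0.96280, so α − 1 = -0.03720
f^(α−1) = 0.55^(-0.03720) = 1.022489
δ_res = (-39.3 + 1000) × 1.022489 − 1000 = 982.305 − 1000 = -17.70 permil

-17.7 permil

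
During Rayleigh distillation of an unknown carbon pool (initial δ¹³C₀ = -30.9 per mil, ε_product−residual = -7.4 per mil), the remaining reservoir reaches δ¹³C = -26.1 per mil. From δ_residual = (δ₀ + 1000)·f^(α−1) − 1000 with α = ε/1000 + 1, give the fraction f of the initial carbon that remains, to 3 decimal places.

0.513

α − 1 = ε/1000 = -0.0074
(δ_res + 1000)/(δ₀ + 1000) = (-26.1 + 1000)/(-30.9 + 1000) = 973.9/969.1 = 1.004953
f = 1.004953^(1/-0.0074) = exp(ln(1.004953)/-0.0074) = exp(0.00494/-0.0074)
f = exp(-0.6677) = 0.5129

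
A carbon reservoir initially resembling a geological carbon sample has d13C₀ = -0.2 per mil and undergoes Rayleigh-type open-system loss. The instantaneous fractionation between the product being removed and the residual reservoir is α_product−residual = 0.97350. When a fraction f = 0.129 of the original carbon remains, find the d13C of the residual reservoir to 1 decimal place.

Rayleigh residual: δ_res = (δ₀ + 1000)·f^(α−1) − 1000
α − 1 = -0.02650
f^(α−1) = 0.129^(-0.02650) = 1.055770
δ_res = (-0.2 + 1000) × 1.055770 − 1000 = 1055.559 − 1000 = 55.56 per mil

55.6 per mil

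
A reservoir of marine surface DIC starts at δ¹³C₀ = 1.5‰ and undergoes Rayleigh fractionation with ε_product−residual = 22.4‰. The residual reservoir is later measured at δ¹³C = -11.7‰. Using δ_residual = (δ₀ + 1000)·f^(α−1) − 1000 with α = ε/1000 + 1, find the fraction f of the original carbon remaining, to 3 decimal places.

α − 1 = ε/1000 = 0.0224
(δ_res + 1000)/(δ₀ + 1000) = (-11.7 + 1000)/(1.5 + 1000) = 988.3/1001.5 = 0.986820
f = 0.986820^(1/0.0224) = exp(ln(0.986820)/0.0224) = exp(-0.01327/0.0224)
f = exp(-0.5923) = 0.5530

0.553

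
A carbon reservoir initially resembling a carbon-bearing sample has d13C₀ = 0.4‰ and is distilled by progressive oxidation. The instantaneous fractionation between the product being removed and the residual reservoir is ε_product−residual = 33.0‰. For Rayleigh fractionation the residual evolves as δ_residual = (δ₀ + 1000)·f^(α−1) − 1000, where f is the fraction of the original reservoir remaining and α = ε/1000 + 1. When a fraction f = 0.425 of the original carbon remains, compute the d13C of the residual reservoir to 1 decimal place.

Rayleigh residual: δ_res = (δ₀ + 1000)·f^(α−1) − 1000
α = ε/1000 + 1 = 1.03300, so α − 1 = 0.03300
f^(α−1) = 0.425^(0.03300) = 0.972158
δ_res = (0.4 + 1000) × 0.972158 − 1000 = 972.547 − 1000 = -27.45‰

-27.5‰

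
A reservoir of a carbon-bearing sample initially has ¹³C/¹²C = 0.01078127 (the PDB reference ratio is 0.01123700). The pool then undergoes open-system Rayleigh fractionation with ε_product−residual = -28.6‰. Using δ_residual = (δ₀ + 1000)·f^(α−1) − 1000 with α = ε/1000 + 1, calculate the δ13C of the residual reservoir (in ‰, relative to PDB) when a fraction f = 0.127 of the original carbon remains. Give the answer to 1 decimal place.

δ₀ = (0.01078127/0.01123700 − 1)×1000 = (0.959444 − 1)×1000 = -40.556‰
α − 1 = ε/1000 = -0.0286
f^(α−1) = 0.127^(-0.0286) = 1.060794
δ_res = (-40.556 + 1000) × 1.060794 − 1000 = 1017.773 − 1000 = 17.77‰

17.8‰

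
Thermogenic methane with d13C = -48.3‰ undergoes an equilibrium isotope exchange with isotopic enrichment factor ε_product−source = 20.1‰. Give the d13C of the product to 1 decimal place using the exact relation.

Exactly, δ_product = (δ_source + 1000)·(ε/1000 + 1) − 1000.
δ_product = (-48.3 + 1000) × (20.1/1000 + 1) − 1000
δ_product = -29.17‰

-29.2‰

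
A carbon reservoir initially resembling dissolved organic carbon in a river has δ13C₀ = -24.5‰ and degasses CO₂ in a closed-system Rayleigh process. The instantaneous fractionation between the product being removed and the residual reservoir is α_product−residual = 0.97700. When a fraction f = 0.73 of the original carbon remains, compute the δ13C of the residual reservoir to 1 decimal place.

Rayleigh residual: δ_res = (δ₀ + 1000)·f^(α−1) − 1000
α − 1 = -0.02300
f^(α−1) = 0.73^(-0.02300) = 1.007265
δ_res = (-24.5 + 1000) × 1.007265 − 1000 = 982.587 − 1000 = -17.41‰

-17.4‰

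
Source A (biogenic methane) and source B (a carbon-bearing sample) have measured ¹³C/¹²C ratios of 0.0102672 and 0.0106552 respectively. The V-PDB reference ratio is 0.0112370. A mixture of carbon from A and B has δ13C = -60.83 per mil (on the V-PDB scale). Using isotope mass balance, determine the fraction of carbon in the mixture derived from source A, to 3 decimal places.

0.262

δ_A = (0.0102672/0.0112370 − 1)×1000 = (0.913696 − 1)×1000 = -86.304 per mil
δ_B = (0.0106552/0.0112370 − 1)×1000 = (0.948225 − 1)×1000 = -51.775 per mil
f_A = (δ_mix − δ_B)/(δ_A − δ_B) = (-60.83 − (-51.775))/(-86.304 − (-51.775))
f_A = -9.055 / -34.529 = 0.2622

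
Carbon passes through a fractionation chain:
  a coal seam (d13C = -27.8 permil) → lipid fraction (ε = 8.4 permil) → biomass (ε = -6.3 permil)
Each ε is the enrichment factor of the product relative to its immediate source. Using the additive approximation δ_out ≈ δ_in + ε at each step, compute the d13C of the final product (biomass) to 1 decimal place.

-25.7 permil

step 1: δ ≈ -27.8 + (8.4) = -19.4 permil
step 2: δ ≈ -19.4 + (-6.3) = -25.7 permil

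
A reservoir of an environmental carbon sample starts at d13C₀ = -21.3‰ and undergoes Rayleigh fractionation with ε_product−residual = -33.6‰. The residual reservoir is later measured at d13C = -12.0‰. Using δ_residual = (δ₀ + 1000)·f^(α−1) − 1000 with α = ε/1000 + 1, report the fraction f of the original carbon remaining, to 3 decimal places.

α − 1 = ε/1000 = -0.0336
(δ_res + 1000)/(δ₀ + 1000) = (-12.0 + 1000)/(-21.3 + 1000) = 988.0/978.7 = 1.009502
f = 1.009502^(1/-0.0336) = exp(ln(1.009502)/-0.0336) = exp(0.00946/-0.0336)
f = exp(-0.2815) = 0.7547

0.755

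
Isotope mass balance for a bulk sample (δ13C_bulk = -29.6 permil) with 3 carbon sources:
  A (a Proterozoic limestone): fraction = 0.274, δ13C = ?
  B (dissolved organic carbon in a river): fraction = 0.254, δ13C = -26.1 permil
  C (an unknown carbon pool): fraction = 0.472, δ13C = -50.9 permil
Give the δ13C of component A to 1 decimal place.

Isotope mass balance: δ_bulk = Σ fᵢ·δᵢ.
-29.6 = 0.274×δ_A + 0.254×(-26.1) + 0.472×(-50.9)
0.274·δ_A = -29.6 − (-30.654) = 1.054
δ_A = 1.054 / 0.274 = 3.85 permil

3.8 permil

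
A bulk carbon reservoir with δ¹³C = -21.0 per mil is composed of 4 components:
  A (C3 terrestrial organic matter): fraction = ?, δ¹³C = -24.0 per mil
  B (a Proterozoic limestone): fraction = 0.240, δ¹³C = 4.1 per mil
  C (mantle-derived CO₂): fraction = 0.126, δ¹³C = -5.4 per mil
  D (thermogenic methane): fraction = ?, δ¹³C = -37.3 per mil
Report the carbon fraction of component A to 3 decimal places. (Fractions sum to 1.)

0.176

Let f_A and f_D be the unknown fractions; fractions sum to 1 so f_A + f_D = 0.634.
Mass balance: Σ fᵢ·δᵢ = δ_bulk ⇒ f_A·(-24.0) + f_D·(-37.3) = -21.0 − (0.304) = -21.304
Substitute f_D = 0.634 − f_A:
f_A·(-24.0 − -37.3) = -21.304 − 0.634×(-37.3) = 2.345
f_A = 2.345 / 13.3 = 0.1763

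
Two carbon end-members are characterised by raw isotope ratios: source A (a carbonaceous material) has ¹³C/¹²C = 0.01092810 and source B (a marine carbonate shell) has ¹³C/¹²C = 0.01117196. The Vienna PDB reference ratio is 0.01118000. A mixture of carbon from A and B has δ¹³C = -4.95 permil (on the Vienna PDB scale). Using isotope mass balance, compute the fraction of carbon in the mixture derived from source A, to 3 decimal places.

δ_A = (0.01092810/0.01118000 − 1)×1000 = (0.977469 − 1)×1000 = -22.531 permil
δ_B = (0.01117196/0.01118000 − 1)×1000 = (0.999281 − 1)×1000 = -0.719 permil
f_A = (δ_mix − δ_B)/(δ_A − δ_B) = (-4.95 − (-0.719))/(-22.531 − (-0.719))
f_A = -4.231 / -21.812 = 0.1940

0.194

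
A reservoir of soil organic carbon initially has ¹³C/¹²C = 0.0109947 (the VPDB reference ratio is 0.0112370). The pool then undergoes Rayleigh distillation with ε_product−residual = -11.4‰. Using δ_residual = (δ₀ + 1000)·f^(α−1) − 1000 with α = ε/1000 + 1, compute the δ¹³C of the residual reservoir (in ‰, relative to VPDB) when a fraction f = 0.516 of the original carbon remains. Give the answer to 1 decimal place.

-14.2‰

δ₀ = (0.0109947/0.0112370 − 1)×1000 = (0.978437 − 1)×1000 = -21.563‰
α − 1 = ε/1000 = -0.0114
f^(α−1) = 0.516^(-0.0114) = 1.007571
δ_res = (-21.563 + 1000) × 1.007571 − 1000 = 985.845 − 1000 = -14.15‰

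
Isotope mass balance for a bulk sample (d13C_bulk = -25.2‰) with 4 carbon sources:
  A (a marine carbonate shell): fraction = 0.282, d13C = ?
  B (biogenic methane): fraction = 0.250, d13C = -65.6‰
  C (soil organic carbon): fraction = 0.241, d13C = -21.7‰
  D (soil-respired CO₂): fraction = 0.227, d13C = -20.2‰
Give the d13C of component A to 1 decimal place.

3.6‰

Isotope mass balance: δ_bulk = Σ fᵢ·δᵢ.
-25.2 = 0.282×δ_A + 0.250×(-65.6) + 0.241×(-21.7) + 0.227×(-20.2)
0.282·δ_A = -25.2 − (-26.215) = 1.015
δ_A = 1.015 / 0.282 = 3.60‰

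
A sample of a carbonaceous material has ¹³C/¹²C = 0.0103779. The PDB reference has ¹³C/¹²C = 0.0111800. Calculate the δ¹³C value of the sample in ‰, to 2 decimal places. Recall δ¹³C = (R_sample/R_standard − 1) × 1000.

-71.74‰

δ¹³C = (R_sample / R_standard − 1) × 1000
R_sample / R_standard = 0.0103779 / 0.0111800 = 0.928256
δ¹³C = (0.928256 − 1) × 1000 = -71.744‰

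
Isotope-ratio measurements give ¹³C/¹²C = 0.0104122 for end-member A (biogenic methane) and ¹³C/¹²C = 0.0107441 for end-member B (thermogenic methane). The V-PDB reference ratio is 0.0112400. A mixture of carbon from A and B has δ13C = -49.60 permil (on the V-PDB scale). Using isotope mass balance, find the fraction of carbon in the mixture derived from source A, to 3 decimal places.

0.186

δ_A = (0.0104122/0.0112400 − 1)×1000 = (0.926352 − 1)×1000 = -73.648 permil
δ_B = (0.0107441/0.0112400 − 1)×1000 = (0.955881 − 1)×1000 = -44.119 permil
f_A = (δ_mix − δ_B)/(δ_A − δ_B) = (-49.60 − (-44.119))/(-73.648 − (-44.119))
f_A = -5.481 / -29.528 = 0.1856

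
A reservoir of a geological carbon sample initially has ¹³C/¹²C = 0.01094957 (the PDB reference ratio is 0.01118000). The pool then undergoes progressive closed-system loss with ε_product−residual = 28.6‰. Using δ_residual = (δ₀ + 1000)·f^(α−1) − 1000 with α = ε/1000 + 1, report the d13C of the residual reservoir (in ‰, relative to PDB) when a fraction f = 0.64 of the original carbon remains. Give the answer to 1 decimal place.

δ₀ = (0.01094957/0.01118000 − 1)×1000 = (0.979389 − 1)×1000 = -20.611‰
α − 1 = ε/1000 = 0.0286
f^(α−1) = 0.64^(0.0286) = 0.987317
δ_res = (-20.611 + 1000) × 0.987317 − 1000 = 966.968 − 1000 = -33.03‰

-33.0‰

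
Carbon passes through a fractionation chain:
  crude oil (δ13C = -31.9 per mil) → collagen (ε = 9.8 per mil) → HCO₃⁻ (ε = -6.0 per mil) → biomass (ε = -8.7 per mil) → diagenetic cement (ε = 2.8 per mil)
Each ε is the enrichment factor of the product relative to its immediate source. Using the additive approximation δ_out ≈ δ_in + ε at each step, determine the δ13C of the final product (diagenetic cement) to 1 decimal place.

step 1: δ ≈ -31.9 + (9.8) = -22.1 per mil
step 2: δ ≈ -22.1 + (-6.0) = -28.1 per mil
step 3: δ ≈ -28.1 + (-8.7) = -36.8 per mil
step 4: δ ≈ -36.8 + (2.8) = -34.0 per mil

-34.0 per mil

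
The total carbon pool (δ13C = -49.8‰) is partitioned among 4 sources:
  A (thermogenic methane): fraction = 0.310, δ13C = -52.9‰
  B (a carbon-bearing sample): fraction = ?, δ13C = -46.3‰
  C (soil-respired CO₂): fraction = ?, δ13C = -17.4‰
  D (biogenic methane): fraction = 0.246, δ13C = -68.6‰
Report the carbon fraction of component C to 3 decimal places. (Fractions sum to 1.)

Let f_C and f_B be the unknown fractions; fractions sum to 1 so f_C + f_B = 0.444.
Mass balance: Σ fᵢ·δᵢ = δ_bulk ⇒ f_C·(-17.4) + f_B·(-46.3) = -49.8 − (-33.275) = -16.525
Substitute f_B = 0.444 − f_C:
f_C·(-17.4 − -46.3) = -16.525 − 0.444×(-46.3) = 4.032
f_C = 4.032 / 28.9 = 0.1395

0.140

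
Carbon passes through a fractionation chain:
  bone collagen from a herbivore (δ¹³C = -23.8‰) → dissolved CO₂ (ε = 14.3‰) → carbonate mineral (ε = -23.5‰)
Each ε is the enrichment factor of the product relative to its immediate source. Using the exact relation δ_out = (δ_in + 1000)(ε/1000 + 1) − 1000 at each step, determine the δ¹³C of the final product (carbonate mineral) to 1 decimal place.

step 1: δ = (-23.80 + 1000)·(14.3/1000 + 1) − 1000 = -9.84‰
step 2: δ = (-9.84 + 1000)·(-23.5/1000 + 1) − 1000 = -33.11‰

-33.1‰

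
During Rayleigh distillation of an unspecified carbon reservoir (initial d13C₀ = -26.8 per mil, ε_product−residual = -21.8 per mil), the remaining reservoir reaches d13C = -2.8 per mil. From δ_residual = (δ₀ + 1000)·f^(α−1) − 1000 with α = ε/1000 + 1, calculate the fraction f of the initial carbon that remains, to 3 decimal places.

0.327

α − 1 = ε/1000 = -0.0218
(δ_res + 1000)/(δ₀ + 1000) = (-2.8 + 1000)/(-26.8 + 1000) = 997.2/973.2 = 1.024661
f = 1.024661^(1/-0.0218) = exp(ln(1.024661)/-0.0218) = exp(0.02436/-0.0218)
f = exp(-1.1175) = 0.3271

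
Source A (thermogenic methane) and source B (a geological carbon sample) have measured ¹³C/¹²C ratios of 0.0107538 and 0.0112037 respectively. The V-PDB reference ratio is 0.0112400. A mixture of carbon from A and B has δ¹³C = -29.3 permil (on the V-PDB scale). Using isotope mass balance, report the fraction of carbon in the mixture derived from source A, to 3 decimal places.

0.651

δ_A = (0.0107538/0.0112400 − 1)×1000 = (0.956744 − 1)×1000 = -43.256 permil
δ_B = (0.0112037/0.0112400 − 1)×1000 = (0.996770 − 1)×1000 = -3.230 permil
f_A = (δ_mix − δ_B)/(δ_A − δ_B) = (-29.3 − (-3.230))/(-43.256 − (-3.230))
f_A = -26.070 / -40.027 = 0.6513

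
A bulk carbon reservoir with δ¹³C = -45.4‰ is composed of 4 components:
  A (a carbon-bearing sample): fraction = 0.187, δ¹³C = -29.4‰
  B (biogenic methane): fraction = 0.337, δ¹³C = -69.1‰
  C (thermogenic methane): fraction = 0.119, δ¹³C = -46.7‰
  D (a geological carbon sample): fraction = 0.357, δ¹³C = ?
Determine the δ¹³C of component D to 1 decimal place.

-31.0‰

Isotope mass balance: δ_bulk = Σ fᵢ·δᵢ.
-45.4 = 0.187×(-29.4) + 0.337×(-69.1) + 0.119×(-46.7) + 0.357×δ_D
0.357·δ_D = -45.4 − (-34.342) = -11.058
δ_D = -11.058 / 0.357 = -30.98‰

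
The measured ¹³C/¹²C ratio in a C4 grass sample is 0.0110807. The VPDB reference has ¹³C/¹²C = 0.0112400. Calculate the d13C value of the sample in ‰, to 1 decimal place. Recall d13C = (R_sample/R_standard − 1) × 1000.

-14.2‰

d13C = (R_sample / R_standard − 1) × 1000
R_sample / R_standard = 0.0110807 / 0.0112400 = 0.985827
d13C = (0.985827 − 1) × 1000 = -14.17‰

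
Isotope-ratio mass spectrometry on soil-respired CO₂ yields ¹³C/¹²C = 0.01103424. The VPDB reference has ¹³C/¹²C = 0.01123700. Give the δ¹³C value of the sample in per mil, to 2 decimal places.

-18.04 per mil

δ¹³C = (R_sample / R_standard − 1) × 1000
R_sample / R_standard = 0.01103424 / 0.01123700 = 0.981956
δ¹³C = (0.981956 − 1) × 1000 = -18.044 per mil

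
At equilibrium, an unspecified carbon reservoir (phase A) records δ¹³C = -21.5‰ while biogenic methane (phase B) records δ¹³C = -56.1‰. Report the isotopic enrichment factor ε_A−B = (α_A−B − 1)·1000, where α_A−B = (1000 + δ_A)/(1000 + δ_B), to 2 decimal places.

36.66‰

α_A−B = (1000 + -21.5) / (1000 + -56.1) = 978.5 / 943.9 = 1.036656
ε_A−B = (1.036656 − 1) × 1000 = 36.656‰
(The approximation ε ≈ δ_A − δ_B would give 34.6‰.)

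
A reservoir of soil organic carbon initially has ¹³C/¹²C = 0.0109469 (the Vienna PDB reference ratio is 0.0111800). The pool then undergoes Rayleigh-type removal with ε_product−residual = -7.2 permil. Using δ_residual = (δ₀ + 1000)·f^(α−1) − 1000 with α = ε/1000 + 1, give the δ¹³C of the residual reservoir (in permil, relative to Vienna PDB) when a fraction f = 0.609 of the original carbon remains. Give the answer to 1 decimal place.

δ₀ = (0.0109469/0.0111800 − 1)×1000 = (0.979150 − 1)×1000 = -20.850 permil
α − 1 = ε/1000 = -0.0072
f^(α−1) = 0.609^(-0.0072) = 1.003577
δ_res = (-20.850 + 1000) × 1.003577 − 1000 = 982.653 − 1000 = -17.35 permil

-17.3 permil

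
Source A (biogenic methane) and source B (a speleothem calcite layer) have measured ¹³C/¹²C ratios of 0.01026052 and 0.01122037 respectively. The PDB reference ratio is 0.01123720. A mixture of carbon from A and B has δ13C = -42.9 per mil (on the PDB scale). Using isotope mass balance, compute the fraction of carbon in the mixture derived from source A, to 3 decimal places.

δ_A = (0.01026052/0.01123720 − 1)×1000 = (0.913085 − 1)×1000 = -86.915 per mil
δ_B = (0.01122037/0.01123720 − 1)×1000 = (0.998502 − 1)×1000 = -1.498 per mil
f_A = (δ_mix − δ_B)/(δ_A − δ_B) = (-42.9 − (-1.498))/(-86.915 − (-1.498))
f_A = -41.402 / -85.417 = 0.4847

0.485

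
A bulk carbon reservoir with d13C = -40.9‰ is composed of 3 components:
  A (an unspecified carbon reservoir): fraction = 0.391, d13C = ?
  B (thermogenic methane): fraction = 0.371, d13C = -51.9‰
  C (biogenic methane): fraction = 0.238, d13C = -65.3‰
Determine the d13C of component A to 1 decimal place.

Isotope mass balance: δ_bulk = Σ fᵢ·δᵢ.
-40.9 = 0.391×δ_A + 0.371×(-51.9) + 0.238×(-65.3)
0.391·δ_A = -40.9 − (-34.796) = -6.104
δ_A = -6.104 / 0.391 = -15.61‰

-15.6‰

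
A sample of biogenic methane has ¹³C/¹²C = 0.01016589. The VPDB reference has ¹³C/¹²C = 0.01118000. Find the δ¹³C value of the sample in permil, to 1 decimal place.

δ¹³C = (R_sample / R_standard − 1) × 1000
R_sample / R_standard = 0.01016589 / 0.01118000 = 0.909292
δ¹³C = (0.909292 − 1) × 1000 = -90.71 permil

-90.7 permil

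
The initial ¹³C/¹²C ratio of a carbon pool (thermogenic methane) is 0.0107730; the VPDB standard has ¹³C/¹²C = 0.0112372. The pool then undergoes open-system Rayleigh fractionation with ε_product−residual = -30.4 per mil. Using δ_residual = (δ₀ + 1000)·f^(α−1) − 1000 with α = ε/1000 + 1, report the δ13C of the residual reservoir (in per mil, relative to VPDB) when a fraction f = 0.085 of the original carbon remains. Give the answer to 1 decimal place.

33.3 per mil

δ₀ = (0.0107730/0.0112372 − 1)×1000 = (0.958691 − 1)×1000 = -41.309 per mil
α − 1 = ε/1000 = -0.0304
f^(α−1) = 0.085^(-0.0304) = 1.077819
δ_res = (-41.309 + 1000) × 1.077819 − 1000 = 1033.295 − 1000 = 33.29 per mil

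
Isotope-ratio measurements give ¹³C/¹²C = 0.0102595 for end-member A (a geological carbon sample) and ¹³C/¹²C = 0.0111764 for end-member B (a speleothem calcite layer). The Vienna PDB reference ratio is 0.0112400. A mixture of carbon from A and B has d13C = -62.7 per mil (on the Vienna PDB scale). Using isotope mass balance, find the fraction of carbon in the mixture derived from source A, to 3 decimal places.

δ_A = (0.0102595/0.0112400 − 1)×1000 = (0.912767 − 1)×1000 = -87.233 per mil
δ_B = (0.0111764/0.0112400 − 1)×1000 = (0.994342 − 1)×1000 = -5.658 per mil
f_A = (δ_mix − δ_B)/(δ_A − δ_B) = (-62.7 − (-5.658))/(-87.233 − (-5.658))
f_A = -57.042 / -81.575 = 0.6993

0.699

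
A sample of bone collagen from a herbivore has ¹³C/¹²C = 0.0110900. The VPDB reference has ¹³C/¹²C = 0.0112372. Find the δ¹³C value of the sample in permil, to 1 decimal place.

-13.1 permil

δ¹³C = (R_sample / R_standard − 1) × 1000
R_sample / R_standard = 0.0110900 / 0.0112372 = 0.986901
δ¹³C = (0.986901 − 1) × 1000 = -13.10 permil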